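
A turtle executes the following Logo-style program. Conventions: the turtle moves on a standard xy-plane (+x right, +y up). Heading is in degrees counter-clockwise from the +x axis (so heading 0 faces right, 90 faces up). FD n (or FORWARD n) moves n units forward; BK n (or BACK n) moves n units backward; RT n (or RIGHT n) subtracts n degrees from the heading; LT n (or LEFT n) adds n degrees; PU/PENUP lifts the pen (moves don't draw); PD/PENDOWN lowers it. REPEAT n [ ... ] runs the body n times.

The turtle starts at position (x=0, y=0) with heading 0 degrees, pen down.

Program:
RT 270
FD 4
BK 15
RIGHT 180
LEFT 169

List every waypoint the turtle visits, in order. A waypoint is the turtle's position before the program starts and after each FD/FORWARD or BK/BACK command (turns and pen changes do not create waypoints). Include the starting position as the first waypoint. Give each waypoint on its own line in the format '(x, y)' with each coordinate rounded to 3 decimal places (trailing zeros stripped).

Executing turtle program step by step:
Start: pos=(0,0), heading=0, pen down
RT 270: heading 0 -> 90
FD 4: (0,0) -> (0,4) [heading=90, draw]
BK 15: (0,4) -> (0,-11) [heading=90, draw]
RT 180: heading 90 -> 270
LT 169: heading 270 -> 79
Final: pos=(0,-11), heading=79, 2 segment(s) drawn
Waypoints (3 total):
(0, 0)
(0, 4)
(0, -11)

Answer: (0, 0)
(0, 4)
(0, -11)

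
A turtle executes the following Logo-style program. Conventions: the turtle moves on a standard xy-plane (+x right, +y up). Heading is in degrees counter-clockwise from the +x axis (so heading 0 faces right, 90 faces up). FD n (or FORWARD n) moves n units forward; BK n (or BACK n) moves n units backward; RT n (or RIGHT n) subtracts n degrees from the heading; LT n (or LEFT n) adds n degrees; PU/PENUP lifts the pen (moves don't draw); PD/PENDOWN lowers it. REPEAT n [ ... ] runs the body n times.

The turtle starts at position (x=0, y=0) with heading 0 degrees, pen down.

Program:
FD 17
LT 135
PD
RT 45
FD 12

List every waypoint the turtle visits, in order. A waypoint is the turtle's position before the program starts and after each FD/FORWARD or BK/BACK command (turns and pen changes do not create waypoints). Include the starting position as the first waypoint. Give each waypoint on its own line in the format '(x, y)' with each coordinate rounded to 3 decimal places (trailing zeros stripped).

Answer: (0, 0)
(17, 0)
(17, 12)

Derivation:
Executing turtle program step by step:
Start: pos=(0,0), heading=0, pen down
FD 17: (0,0) -> (17,0) [heading=0, draw]
LT 135: heading 0 -> 135
PD: pen down
RT 45: heading 135 -> 90
FD 12: (17,0) -> (17,12) [heading=90, draw]
Final: pos=(17,12), heading=90, 2 segment(s) drawn
Waypoints (3 total):
(0, 0)
(17, 0)
(17, 12)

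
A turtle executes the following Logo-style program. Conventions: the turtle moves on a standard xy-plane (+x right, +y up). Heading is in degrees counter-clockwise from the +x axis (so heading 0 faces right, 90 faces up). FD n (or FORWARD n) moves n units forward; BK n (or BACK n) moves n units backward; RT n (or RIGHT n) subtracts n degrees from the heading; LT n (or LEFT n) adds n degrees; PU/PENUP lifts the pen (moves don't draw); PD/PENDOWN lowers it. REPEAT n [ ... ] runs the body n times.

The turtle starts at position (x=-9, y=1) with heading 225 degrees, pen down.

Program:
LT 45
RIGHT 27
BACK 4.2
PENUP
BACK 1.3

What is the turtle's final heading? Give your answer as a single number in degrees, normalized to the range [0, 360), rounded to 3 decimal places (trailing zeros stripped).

Executing turtle program step by step:
Start: pos=(-9,1), heading=225, pen down
LT 45: heading 225 -> 270
RT 27: heading 270 -> 243
BK 4.2: (-9,1) -> (-7.093,4.742) [heading=243, draw]
PU: pen up
BK 1.3: (-7.093,4.742) -> (-6.503,5.901) [heading=243, move]
Final: pos=(-6.503,5.901), heading=243, 1 segment(s) drawn

Answer: 243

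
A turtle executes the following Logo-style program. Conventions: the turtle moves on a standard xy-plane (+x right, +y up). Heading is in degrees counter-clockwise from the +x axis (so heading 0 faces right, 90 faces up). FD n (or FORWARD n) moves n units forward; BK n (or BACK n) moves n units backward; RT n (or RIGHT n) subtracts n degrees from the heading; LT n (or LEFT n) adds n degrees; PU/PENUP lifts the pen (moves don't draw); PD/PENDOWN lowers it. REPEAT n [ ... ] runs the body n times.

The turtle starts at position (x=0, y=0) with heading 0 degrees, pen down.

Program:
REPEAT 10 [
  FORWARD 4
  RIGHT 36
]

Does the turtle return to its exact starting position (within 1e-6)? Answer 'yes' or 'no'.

Answer: yes

Derivation:
Executing turtle program step by step:
Start: pos=(0,0), heading=0, pen down
REPEAT 10 [
  -- iteration 1/10 --
  FD 4: (0,0) -> (4,0) [heading=0, draw]
  RT 36: heading 0 -> 324
  -- iteration 2/10 --
  FD 4: (4,0) -> (7.236,-2.351) [heading=324, draw]
  RT 36: heading 324 -> 288
  -- iteration 3/10 --
  FD 4: (7.236,-2.351) -> (8.472,-6.155) [heading=288, draw]
  RT 36: heading 288 -> 252
  -- iteration 4/10 --
  FD 4: (8.472,-6.155) -> (7.236,-9.96) [heading=252, draw]
  RT 36: heading 252 -> 216
  -- iteration 5/10 --
  FD 4: (7.236,-9.96) -> (4,-12.311) [heading=216, draw]
  RT 36: heading 216 -> 180
  -- iteration 6/10 --
  FD 4: (4,-12.311) -> (0,-12.311) [heading=180, draw]
  RT 36: heading 180 -> 144
  -- iteration 7/10 --
  FD 4: (0,-12.311) -> (-3.236,-9.96) [heading=144, draw]
  RT 36: heading 144 -> 108
  -- iteration 8/10 --
  FD 4: (-3.236,-9.96) -> (-4.472,-6.155) [heading=108, draw]
  RT 36: heading 108 -> 72
  -- iteration 9/10 --
  FD 4: (-4.472,-6.155) -> (-3.236,-2.351) [heading=72, draw]
  RT 36: heading 72 -> 36
  -- iteration 10/10 --
  FD 4: (-3.236,-2.351) -> (0,0) [heading=36, draw]
  RT 36: heading 36 -> 0
]
Final: pos=(0,0), heading=0, 10 segment(s) drawn

Start position: (0, 0)
Final position: (0, 0)
Distance = 0; < 1e-6 -> CLOSED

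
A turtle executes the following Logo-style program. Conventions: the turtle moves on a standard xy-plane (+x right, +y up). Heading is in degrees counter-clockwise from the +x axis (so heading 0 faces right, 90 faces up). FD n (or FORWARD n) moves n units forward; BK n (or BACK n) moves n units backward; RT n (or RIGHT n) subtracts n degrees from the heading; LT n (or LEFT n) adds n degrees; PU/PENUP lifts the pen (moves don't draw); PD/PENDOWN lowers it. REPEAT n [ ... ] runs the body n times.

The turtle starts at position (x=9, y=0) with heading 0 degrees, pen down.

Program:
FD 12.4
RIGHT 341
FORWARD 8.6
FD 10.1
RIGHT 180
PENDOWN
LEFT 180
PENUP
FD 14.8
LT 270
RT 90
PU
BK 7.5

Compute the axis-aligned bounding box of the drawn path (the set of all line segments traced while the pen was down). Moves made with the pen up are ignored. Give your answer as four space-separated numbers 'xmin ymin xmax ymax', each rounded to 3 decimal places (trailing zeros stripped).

Executing turtle program step by step:
Start: pos=(9,0), heading=0, pen down
FD 12.4: (9,0) -> (21.4,0) [heading=0, draw]
RT 341: heading 0 -> 19
FD 8.6: (21.4,0) -> (29.531,2.8) [heading=19, draw]
FD 10.1: (29.531,2.8) -> (39.081,6.088) [heading=19, draw]
RT 180: heading 19 -> 199
PD: pen down
LT 180: heading 199 -> 19
PU: pen up
FD 14.8: (39.081,6.088) -> (53.075,10.907) [heading=19, move]
LT 270: heading 19 -> 289
RT 90: heading 289 -> 199
PU: pen up
BK 7.5: (53.075,10.907) -> (60.166,13.348) [heading=199, move]
Final: pos=(60.166,13.348), heading=199, 3 segment(s) drawn

Segment endpoints: x in {9, 21.4, 29.531, 39.081}, y in {0, 2.8, 6.088}
xmin=9, ymin=0, xmax=39.081, ymax=6.088

Answer: 9 0 39.081 6.088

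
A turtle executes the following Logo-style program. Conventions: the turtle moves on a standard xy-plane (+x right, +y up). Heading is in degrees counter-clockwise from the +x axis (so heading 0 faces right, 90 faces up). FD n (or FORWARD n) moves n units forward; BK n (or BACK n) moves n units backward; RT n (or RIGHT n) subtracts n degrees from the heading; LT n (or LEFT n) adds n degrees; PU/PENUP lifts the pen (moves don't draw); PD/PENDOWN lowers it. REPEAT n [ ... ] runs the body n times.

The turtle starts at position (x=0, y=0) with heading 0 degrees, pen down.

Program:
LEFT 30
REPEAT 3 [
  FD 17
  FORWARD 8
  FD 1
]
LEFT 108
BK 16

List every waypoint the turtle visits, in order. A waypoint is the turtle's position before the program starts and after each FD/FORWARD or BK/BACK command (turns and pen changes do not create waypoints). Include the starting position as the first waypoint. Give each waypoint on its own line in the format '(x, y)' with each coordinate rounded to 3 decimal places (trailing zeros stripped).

Answer: (0, 0)
(14.722, 8.5)
(21.651, 12.5)
(22.517, 13)
(37.239, 21.5)
(44.167, 25.5)
(45.033, 26)
(59.756, 34.5)
(66.684, 38.5)
(67.55, 39)
(79.44, 28.294)

Derivation:
Executing turtle program step by step:
Start: pos=(0,0), heading=0, pen down
LT 30: heading 0 -> 30
REPEAT 3 [
  -- iteration 1/3 --
  FD 17: (0,0) -> (14.722,8.5) [heading=30, draw]
  FD 8: (14.722,8.5) -> (21.651,12.5) [heading=30, draw]
  FD 1: (21.651,12.5) -> (22.517,13) [heading=30, draw]
  -- iteration 2/3 --
  FD 17: (22.517,13) -> (37.239,21.5) [heading=30, draw]
  FD 8: (37.239,21.5) -> (44.167,25.5) [heading=30, draw]
  FD 1: (44.167,25.5) -> (45.033,26) [heading=30, draw]
  -- iteration 3/3 --
  FD 17: (45.033,26) -> (59.756,34.5) [heading=30, draw]
  FD 8: (59.756,34.5) -> (66.684,38.5) [heading=30, draw]
  FD 1: (66.684,38.5) -> (67.55,39) [heading=30, draw]
]
LT 108: heading 30 -> 138
BK 16: (67.55,39) -> (79.44,28.294) [heading=138, draw]
Final: pos=(79.44,28.294), heading=138, 10 segment(s) drawn
Waypoints (11 total):
(0, 0)
(14.722, 8.5)
(21.651, 12.5)
(22.517, 13)
(37.239, 21.5)
(44.167, 25.5)
(45.033, 26)
(59.756, 34.5)
(66.684, 38.5)
(67.55, 39)
(79.44, 28.294)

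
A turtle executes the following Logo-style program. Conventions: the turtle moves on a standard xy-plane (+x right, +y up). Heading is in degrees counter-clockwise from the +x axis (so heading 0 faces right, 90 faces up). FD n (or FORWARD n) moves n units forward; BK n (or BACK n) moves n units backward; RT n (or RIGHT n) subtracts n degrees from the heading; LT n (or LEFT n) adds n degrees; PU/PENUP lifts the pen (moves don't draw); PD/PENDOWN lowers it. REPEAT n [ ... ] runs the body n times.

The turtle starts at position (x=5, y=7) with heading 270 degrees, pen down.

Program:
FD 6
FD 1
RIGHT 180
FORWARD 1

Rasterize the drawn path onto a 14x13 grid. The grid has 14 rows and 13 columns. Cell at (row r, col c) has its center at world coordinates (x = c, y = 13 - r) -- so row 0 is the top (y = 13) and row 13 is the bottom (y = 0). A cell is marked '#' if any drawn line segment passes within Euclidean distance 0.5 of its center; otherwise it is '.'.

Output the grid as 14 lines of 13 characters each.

Answer: .............
.............
.............
.............
.............
.............
.....#.......
.....#.......
.....#.......
.....#.......
.....#.......
.....#.......
.....#.......
.....#.......

Derivation:
Segment 0: (5,7) -> (5,1)
Segment 1: (5,1) -> (5,0)
Segment 2: (5,0) -> (5,1)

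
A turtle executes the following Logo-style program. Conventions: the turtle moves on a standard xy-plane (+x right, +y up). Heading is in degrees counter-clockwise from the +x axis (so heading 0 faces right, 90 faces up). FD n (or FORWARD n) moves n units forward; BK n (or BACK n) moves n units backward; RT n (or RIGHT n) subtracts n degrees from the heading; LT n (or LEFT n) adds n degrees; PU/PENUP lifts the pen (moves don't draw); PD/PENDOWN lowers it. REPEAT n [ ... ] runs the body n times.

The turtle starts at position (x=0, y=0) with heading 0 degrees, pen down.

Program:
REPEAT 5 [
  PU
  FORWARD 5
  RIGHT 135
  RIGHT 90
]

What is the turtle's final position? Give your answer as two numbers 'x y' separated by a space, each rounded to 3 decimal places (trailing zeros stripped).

Executing turtle program step by step:
Start: pos=(0,0), heading=0, pen down
REPEAT 5 [
  -- iteration 1/5 --
  PU: pen up
  FD 5: (0,0) -> (5,0) [heading=0, move]
  RT 135: heading 0 -> 225
  RT 90: heading 225 -> 135
  -- iteration 2/5 --
  PU: pen up
  FD 5: (5,0) -> (1.464,3.536) [heading=135, move]
  RT 135: heading 135 -> 0
  RT 90: heading 0 -> 270
  -- iteration 3/5 --
  PU: pen up
  FD 5: (1.464,3.536) -> (1.464,-1.464) [heading=270, move]
  RT 135: heading 270 -> 135
  RT 90: heading 135 -> 45
  -- iteration 4/5 --
  PU: pen up
  FD 5: (1.464,-1.464) -> (5,2.071) [heading=45, move]
  RT 135: heading 45 -> 270
  RT 90: heading 270 -> 180
  -- iteration 5/5 --
  PU: pen up
  FD 5: (5,2.071) -> (0,2.071) [heading=180, move]
  RT 135: heading 180 -> 45
  RT 90: heading 45 -> 315
]
Final: pos=(0,2.071), heading=315, 0 segment(s) drawn

Answer: 0 2.071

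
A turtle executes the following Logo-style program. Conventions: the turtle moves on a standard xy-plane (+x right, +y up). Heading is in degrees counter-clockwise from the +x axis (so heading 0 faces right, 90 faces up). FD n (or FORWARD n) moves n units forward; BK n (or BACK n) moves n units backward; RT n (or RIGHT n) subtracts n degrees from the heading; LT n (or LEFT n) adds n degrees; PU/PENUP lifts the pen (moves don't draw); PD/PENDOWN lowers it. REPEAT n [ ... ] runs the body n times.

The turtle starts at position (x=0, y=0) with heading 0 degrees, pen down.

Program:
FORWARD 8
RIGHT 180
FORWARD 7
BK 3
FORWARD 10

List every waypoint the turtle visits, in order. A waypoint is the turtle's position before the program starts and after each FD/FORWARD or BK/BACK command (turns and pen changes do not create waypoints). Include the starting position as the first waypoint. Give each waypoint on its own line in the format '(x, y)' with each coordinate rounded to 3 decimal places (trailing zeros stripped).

Executing turtle program step by step:
Start: pos=(0,0), heading=0, pen down
FD 8: (0,0) -> (8,0) [heading=0, draw]
RT 180: heading 0 -> 180
FD 7: (8,0) -> (1,0) [heading=180, draw]
BK 3: (1,0) -> (4,0) [heading=180, draw]
FD 10: (4,0) -> (-6,0) [heading=180, draw]
Final: pos=(-6,0), heading=180, 4 segment(s) drawn
Waypoints (5 total):
(0, 0)
(8, 0)
(1, 0)
(4, 0)
(-6, 0)

Answer: (0, 0)
(8, 0)
(1, 0)
(4, 0)
(-6, 0)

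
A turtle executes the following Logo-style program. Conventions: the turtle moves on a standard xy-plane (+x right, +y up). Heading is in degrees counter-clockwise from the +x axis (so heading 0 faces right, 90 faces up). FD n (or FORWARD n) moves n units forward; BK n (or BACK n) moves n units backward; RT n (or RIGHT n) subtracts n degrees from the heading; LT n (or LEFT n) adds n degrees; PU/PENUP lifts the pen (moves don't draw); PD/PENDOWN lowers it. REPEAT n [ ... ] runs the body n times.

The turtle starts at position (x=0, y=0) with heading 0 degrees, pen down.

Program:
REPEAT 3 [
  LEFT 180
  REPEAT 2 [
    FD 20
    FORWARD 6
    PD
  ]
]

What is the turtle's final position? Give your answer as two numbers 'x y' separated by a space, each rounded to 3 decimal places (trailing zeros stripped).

Executing turtle program step by step:
Start: pos=(0,0), heading=0, pen down
REPEAT 3 [
  -- iteration 1/3 --
  LT 180: heading 0 -> 180
  REPEAT 2 [
    -- iteration 1/2 --
    FD 20: (0,0) -> (-20,0) [heading=180, draw]
    FD 6: (-20,0) -> (-26,0) [heading=180, draw]
    PD: pen down
    -- iteration 2/2 --
    FD 20: (-26,0) -> (-46,0) [heading=180, draw]
    FD 6: (-46,0) -> (-52,0) [heading=180, draw]
    PD: pen down
  ]
  -- iteration 2/3 --
  LT 180: heading 180 -> 0
  REPEAT 2 [
    -- iteration 1/2 --
    FD 20: (-52,0) -> (-32,0) [heading=0, draw]
    FD 6: (-32,0) -> (-26,0) [heading=0, draw]
    PD: pen down
    -- iteration 2/2 --
    FD 20: (-26,0) -> (-6,0) [heading=0, draw]
    FD 6: (-6,0) -> (0,0) [heading=0, draw]
    PD: pen down
  ]
  -- iteration 3/3 --
  LT 180: heading 0 -> 180
  REPEAT 2 [
    -- iteration 1/2 --
    FD 20: (0,0) -> (-20,0) [heading=180, draw]
    FD 6: (-20,0) -> (-26,0) [heading=180, draw]
    PD: pen down
    -- iteration 2/2 --
    FD 20: (-26,0) -> (-46,0) [heading=180, draw]
    FD 6: (-46,0) -> (-52,0) [heading=180, draw]
    PD: pen down
  ]
]
Final: pos=(-52,0), heading=180, 12 segment(s) drawn

Answer: -52 0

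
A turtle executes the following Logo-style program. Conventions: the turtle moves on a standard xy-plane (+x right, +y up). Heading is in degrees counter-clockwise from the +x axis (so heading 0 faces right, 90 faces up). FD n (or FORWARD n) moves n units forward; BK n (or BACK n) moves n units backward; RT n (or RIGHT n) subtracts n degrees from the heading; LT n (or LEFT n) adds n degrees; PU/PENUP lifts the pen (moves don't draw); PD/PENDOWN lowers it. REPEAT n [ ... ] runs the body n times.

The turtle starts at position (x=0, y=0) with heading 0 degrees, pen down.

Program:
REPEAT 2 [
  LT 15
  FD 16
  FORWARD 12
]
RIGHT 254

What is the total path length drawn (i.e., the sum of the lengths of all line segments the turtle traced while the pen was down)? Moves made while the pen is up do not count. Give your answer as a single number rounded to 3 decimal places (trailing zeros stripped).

Executing turtle program step by step:
Start: pos=(0,0), heading=0, pen down
REPEAT 2 [
  -- iteration 1/2 --
  LT 15: heading 0 -> 15
  FD 16: (0,0) -> (15.455,4.141) [heading=15, draw]
  FD 12: (15.455,4.141) -> (27.046,7.247) [heading=15, draw]
  -- iteration 2/2 --
  LT 15: heading 15 -> 30
  FD 16: (27.046,7.247) -> (40.902,15.247) [heading=30, draw]
  FD 12: (40.902,15.247) -> (51.295,21.247) [heading=30, draw]
]
RT 254: heading 30 -> 136
Final: pos=(51.295,21.247), heading=136, 4 segment(s) drawn

Segment lengths:
  seg 1: (0,0) -> (15.455,4.141), length = 16
  seg 2: (15.455,4.141) -> (27.046,7.247), length = 12
  seg 3: (27.046,7.247) -> (40.902,15.247), length = 16
  seg 4: (40.902,15.247) -> (51.295,21.247), length = 12
Total = 56

Answer: 56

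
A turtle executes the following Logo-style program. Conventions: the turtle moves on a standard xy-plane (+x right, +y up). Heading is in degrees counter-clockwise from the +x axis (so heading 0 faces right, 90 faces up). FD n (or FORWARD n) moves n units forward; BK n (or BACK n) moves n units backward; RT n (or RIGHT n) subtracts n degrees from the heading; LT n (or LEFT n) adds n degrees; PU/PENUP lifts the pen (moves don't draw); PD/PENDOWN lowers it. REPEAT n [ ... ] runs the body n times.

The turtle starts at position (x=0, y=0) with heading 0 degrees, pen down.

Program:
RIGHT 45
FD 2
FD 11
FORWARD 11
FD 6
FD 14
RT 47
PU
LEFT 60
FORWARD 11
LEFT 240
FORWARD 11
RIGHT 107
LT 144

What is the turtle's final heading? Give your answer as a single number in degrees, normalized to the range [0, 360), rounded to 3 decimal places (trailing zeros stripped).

Answer: 245

Derivation:
Executing turtle program step by step:
Start: pos=(0,0), heading=0, pen down
RT 45: heading 0 -> 315
FD 2: (0,0) -> (1.414,-1.414) [heading=315, draw]
FD 11: (1.414,-1.414) -> (9.192,-9.192) [heading=315, draw]
FD 11: (9.192,-9.192) -> (16.971,-16.971) [heading=315, draw]
FD 6: (16.971,-16.971) -> (21.213,-21.213) [heading=315, draw]
FD 14: (21.213,-21.213) -> (31.113,-31.113) [heading=315, draw]
RT 47: heading 315 -> 268
PU: pen up
LT 60: heading 268 -> 328
FD 11: (31.113,-31.113) -> (40.441,-36.942) [heading=328, move]
LT 240: heading 328 -> 208
FD 11: (40.441,-36.942) -> (30.729,-42.106) [heading=208, move]
RT 107: heading 208 -> 101
LT 144: heading 101 -> 245
Final: pos=(30.729,-42.106), heading=245, 5 segment(s) drawn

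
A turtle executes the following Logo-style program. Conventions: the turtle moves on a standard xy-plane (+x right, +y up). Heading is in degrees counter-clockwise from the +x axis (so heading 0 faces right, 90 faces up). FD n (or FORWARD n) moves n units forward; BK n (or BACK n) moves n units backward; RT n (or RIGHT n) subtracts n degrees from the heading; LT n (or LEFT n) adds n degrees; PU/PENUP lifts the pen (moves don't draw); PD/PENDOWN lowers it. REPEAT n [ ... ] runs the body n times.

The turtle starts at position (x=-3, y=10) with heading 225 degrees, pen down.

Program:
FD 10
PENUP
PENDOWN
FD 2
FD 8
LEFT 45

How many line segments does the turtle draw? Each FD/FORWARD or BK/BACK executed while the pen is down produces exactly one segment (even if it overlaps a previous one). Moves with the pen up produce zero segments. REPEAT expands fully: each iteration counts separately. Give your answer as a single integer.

Executing turtle program step by step:
Start: pos=(-3,10), heading=225, pen down
FD 10: (-3,10) -> (-10.071,2.929) [heading=225, draw]
PU: pen up
PD: pen down
FD 2: (-10.071,2.929) -> (-11.485,1.515) [heading=225, draw]
FD 8: (-11.485,1.515) -> (-17.142,-4.142) [heading=225, draw]
LT 45: heading 225 -> 270
Final: pos=(-17.142,-4.142), heading=270, 3 segment(s) drawn
Segments drawn: 3

Answer: 3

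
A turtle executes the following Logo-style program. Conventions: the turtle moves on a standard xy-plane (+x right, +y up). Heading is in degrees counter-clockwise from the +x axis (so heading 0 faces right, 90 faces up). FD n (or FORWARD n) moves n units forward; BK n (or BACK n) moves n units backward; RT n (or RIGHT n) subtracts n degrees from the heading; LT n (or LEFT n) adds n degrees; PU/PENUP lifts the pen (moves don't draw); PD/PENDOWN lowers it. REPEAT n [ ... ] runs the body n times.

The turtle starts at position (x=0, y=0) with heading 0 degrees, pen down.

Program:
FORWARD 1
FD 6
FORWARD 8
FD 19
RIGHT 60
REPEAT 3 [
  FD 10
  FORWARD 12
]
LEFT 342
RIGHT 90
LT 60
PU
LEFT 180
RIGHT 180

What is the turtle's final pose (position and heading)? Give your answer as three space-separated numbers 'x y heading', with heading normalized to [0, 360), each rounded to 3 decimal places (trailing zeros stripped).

Answer: 67 -57.158 252

Derivation:
Executing turtle program step by step:
Start: pos=(0,0), heading=0, pen down
FD 1: (0,0) -> (1,0) [heading=0, draw]
FD 6: (1,0) -> (7,0) [heading=0, draw]
FD 8: (7,0) -> (15,0) [heading=0, draw]
FD 19: (15,0) -> (34,0) [heading=0, draw]
RT 60: heading 0 -> 300
REPEAT 3 [
  -- iteration 1/3 --
  FD 10: (34,0) -> (39,-8.66) [heading=300, draw]
  FD 12: (39,-8.66) -> (45,-19.053) [heading=300, draw]
  -- iteration 2/3 --
  FD 10: (45,-19.053) -> (50,-27.713) [heading=300, draw]
  FD 12: (50,-27.713) -> (56,-38.105) [heading=300, draw]
  -- iteration 3/3 --
  FD 10: (56,-38.105) -> (61,-46.765) [heading=300, draw]
  FD 12: (61,-46.765) -> (67,-57.158) [heading=300, draw]
]
LT 342: heading 300 -> 282
RT 90: heading 282 -> 192
LT 60: heading 192 -> 252
PU: pen up
LT 180: heading 252 -> 72
RT 180: heading 72 -> 252
Final: pos=(67,-57.158), heading=252, 10 segment(s) drawn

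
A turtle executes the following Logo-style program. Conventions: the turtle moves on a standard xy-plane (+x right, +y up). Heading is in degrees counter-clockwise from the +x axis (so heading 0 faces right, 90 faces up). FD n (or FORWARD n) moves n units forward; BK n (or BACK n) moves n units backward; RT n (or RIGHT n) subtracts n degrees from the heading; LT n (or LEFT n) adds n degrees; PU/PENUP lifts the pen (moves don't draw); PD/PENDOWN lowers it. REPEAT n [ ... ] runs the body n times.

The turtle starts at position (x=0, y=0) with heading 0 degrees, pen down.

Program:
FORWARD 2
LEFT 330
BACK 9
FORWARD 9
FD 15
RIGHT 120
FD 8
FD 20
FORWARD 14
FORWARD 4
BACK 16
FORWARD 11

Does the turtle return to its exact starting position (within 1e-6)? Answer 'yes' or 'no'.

Answer: no

Derivation:
Executing turtle program step by step:
Start: pos=(0,0), heading=0, pen down
FD 2: (0,0) -> (2,0) [heading=0, draw]
LT 330: heading 0 -> 330
BK 9: (2,0) -> (-5.794,4.5) [heading=330, draw]
FD 9: (-5.794,4.5) -> (2,0) [heading=330, draw]
FD 15: (2,0) -> (14.99,-7.5) [heading=330, draw]
RT 120: heading 330 -> 210
FD 8: (14.99,-7.5) -> (8.062,-11.5) [heading=210, draw]
FD 20: (8.062,-11.5) -> (-9.258,-21.5) [heading=210, draw]
FD 14: (-9.258,-21.5) -> (-21.383,-28.5) [heading=210, draw]
FD 4: (-21.383,-28.5) -> (-24.847,-30.5) [heading=210, draw]
BK 16: (-24.847,-30.5) -> (-10.99,-22.5) [heading=210, draw]
FD 11: (-10.99,-22.5) -> (-20.517,-28) [heading=210, draw]
Final: pos=(-20.517,-28), heading=210, 10 segment(s) drawn

Start position: (0, 0)
Final position: (-20.517, -28)
Distance = 34.712; >= 1e-6 -> NOT closed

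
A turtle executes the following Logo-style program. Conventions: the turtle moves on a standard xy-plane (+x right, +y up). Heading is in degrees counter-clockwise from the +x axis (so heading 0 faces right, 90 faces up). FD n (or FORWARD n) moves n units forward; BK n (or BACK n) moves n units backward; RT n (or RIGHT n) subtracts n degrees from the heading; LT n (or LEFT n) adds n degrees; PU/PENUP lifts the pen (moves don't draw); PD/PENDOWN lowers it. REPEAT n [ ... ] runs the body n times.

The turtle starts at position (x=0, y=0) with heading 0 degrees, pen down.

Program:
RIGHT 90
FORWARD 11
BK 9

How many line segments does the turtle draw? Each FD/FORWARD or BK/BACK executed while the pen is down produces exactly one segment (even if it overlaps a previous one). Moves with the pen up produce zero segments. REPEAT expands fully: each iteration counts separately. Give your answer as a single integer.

Answer: 2

Derivation:
Executing turtle program step by step:
Start: pos=(0,0), heading=0, pen down
RT 90: heading 0 -> 270
FD 11: (0,0) -> (0,-11) [heading=270, draw]
BK 9: (0,-11) -> (0,-2) [heading=270, draw]
Final: pos=(0,-2), heading=270, 2 segment(s) drawn
Segments drawn: 2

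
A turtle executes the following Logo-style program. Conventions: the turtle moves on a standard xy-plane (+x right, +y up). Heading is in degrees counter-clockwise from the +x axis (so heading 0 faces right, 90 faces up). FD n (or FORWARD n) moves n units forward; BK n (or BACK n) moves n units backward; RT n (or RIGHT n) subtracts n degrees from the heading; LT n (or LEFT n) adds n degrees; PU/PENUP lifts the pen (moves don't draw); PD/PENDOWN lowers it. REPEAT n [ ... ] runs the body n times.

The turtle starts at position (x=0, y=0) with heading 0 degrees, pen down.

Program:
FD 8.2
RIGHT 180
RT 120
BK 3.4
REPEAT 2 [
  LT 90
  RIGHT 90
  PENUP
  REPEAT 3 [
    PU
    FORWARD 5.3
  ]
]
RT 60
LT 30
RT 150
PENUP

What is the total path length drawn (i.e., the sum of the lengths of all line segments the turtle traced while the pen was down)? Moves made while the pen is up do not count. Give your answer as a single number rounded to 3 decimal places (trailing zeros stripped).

Executing turtle program step by step:
Start: pos=(0,0), heading=0, pen down
FD 8.2: (0,0) -> (8.2,0) [heading=0, draw]
RT 180: heading 0 -> 180
RT 120: heading 180 -> 60
BK 3.4: (8.2,0) -> (6.5,-2.944) [heading=60, draw]
REPEAT 2 [
  -- iteration 1/2 --
  LT 90: heading 60 -> 150
  RT 90: heading 150 -> 60
  PU: pen up
  REPEAT 3 [
    -- iteration 1/3 --
    PU: pen up
    FD 5.3: (6.5,-2.944) -> (9.15,1.645) [heading=60, move]
    -- iteration 2/3 --
    PU: pen up
    FD 5.3: (9.15,1.645) -> (11.8,6.235) [heading=60, move]
    -- iteration 3/3 --
    PU: pen up
    FD 5.3: (11.8,6.235) -> (14.45,10.825) [heading=60, move]
  ]
  -- iteration 2/2 --
  LT 90: heading 60 -> 150
  RT 90: heading 150 -> 60
  PU: pen up
  REPEAT 3 [
    -- iteration 1/3 --
    PU: pen up
    FD 5.3: (14.45,10.825) -> (17.1,15.415) [heading=60, move]
    -- iteration 2/3 --
    PU: pen up
    FD 5.3: (17.1,15.415) -> (19.75,20.005) [heading=60, move]
    -- iteration 3/3 --
    PU: pen up
    FD 5.3: (19.75,20.005) -> (22.4,24.595) [heading=60, move]
  ]
]
RT 60: heading 60 -> 0
LT 30: heading 0 -> 30
RT 150: heading 30 -> 240
PU: pen up
Final: pos=(22.4,24.595), heading=240, 2 segment(s) drawn

Segment lengths:
  seg 1: (0,0) -> (8.2,0), length = 8.2
  seg 2: (8.2,0) -> (6.5,-2.944), length = 3.4
Total = 11.6

Answer: 11.6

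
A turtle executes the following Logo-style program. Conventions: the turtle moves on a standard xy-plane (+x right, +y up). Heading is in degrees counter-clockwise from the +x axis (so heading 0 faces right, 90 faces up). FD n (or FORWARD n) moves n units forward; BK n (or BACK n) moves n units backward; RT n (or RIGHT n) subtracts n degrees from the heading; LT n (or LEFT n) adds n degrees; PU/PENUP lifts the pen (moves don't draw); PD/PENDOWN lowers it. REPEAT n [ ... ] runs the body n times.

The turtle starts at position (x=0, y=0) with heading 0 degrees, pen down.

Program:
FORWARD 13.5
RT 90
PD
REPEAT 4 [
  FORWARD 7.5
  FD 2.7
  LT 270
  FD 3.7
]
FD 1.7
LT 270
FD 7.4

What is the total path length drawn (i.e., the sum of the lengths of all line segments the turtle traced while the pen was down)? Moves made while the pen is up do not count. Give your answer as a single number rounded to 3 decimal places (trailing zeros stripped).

Executing turtle program step by step:
Start: pos=(0,0), heading=0, pen down
FD 13.5: (0,0) -> (13.5,0) [heading=0, draw]
RT 90: heading 0 -> 270
PD: pen down
REPEAT 4 [
  -- iteration 1/4 --
  FD 7.5: (13.5,0) -> (13.5,-7.5) [heading=270, draw]
  FD 2.7: (13.5,-7.5) -> (13.5,-10.2) [heading=270, draw]
  LT 270: heading 270 -> 180
  FD 3.7: (13.5,-10.2) -> (9.8,-10.2) [heading=180, draw]
  -- iteration 2/4 --
  FD 7.5: (9.8,-10.2) -> (2.3,-10.2) [heading=180, draw]
  FD 2.7: (2.3,-10.2) -> (-0.4,-10.2) [heading=180, draw]
  LT 270: heading 180 -> 90
  FD 3.7: (-0.4,-10.2) -> (-0.4,-6.5) [heading=90, draw]
  -- iteration 3/4 --
  FD 7.5: (-0.4,-6.5) -> (-0.4,1) [heading=90, draw]
  FD 2.7: (-0.4,1) -> (-0.4,3.7) [heading=90, draw]
  LT 270: heading 90 -> 0
  FD 3.7: (-0.4,3.7) -> (3.3,3.7) [heading=0, draw]
  -- iteration 4/4 --
  FD 7.5: (3.3,3.7) -> (10.8,3.7) [heading=0, draw]
  FD 2.7: (10.8,3.7) -> (13.5,3.7) [heading=0, draw]
  LT 270: heading 0 -> 270
  FD 3.7: (13.5,3.7) -> (13.5,0) [heading=270, draw]
]
FD 1.7: (13.5,0) -> (13.5,-1.7) [heading=270, draw]
LT 270: heading 270 -> 180
FD 7.4: (13.5,-1.7) -> (6.1,-1.7) [heading=180, draw]
Final: pos=(6.1,-1.7), heading=180, 15 segment(s) drawn

Segment lengths:
  seg 1: (0,0) -> (13.5,0), length = 13.5
  seg 2: (13.5,0) -> (13.5,-7.5), length = 7.5
  seg 3: (13.5,-7.5) -> (13.5,-10.2), length = 2.7
  seg 4: (13.5,-10.2) -> (9.8,-10.2), length = 3.7
  seg 5: (9.8,-10.2) -> (2.3,-10.2), length = 7.5
  seg 6: (2.3,-10.2) -> (-0.4,-10.2), length = 2.7
  seg 7: (-0.4,-10.2) -> (-0.4,-6.5), length = 3.7
  seg 8: (-0.4,-6.5) -> (-0.4,1), length = 7.5
  seg 9: (-0.4,1) -> (-0.4,3.7), length = 2.7
  seg 10: (-0.4,3.7) -> (3.3,3.7), length = 3.7
  seg 11: (3.3,3.7) -> (10.8,3.7), length = 7.5
  seg 12: (10.8,3.7) -> (13.5,3.7), length = 2.7
  seg 13: (13.5,3.7) -> (13.5,0), length = 3.7
  seg 14: (13.5,0) -> (13.5,-1.7), length = 1.7
  seg 15: (13.5,-1.7) -> (6.1,-1.7), length = 7.4
Total = 78.2

Answer: 78.2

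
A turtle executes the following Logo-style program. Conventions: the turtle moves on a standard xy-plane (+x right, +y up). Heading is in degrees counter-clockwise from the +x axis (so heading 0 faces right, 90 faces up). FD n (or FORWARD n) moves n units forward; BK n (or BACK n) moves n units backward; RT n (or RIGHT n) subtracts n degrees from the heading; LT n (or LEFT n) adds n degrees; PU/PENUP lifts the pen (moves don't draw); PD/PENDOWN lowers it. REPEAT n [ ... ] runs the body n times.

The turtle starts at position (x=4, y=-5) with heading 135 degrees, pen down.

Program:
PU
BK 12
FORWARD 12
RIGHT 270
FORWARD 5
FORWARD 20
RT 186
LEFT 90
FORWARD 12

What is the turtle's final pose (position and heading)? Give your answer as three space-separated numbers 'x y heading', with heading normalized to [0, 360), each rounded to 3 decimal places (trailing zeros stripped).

Executing turtle program step by step:
Start: pos=(4,-5), heading=135, pen down
PU: pen up
BK 12: (4,-5) -> (12.485,-13.485) [heading=135, move]
FD 12: (12.485,-13.485) -> (4,-5) [heading=135, move]
RT 270: heading 135 -> 225
FD 5: (4,-5) -> (0.464,-8.536) [heading=225, move]
FD 20: (0.464,-8.536) -> (-13.678,-22.678) [heading=225, move]
RT 186: heading 225 -> 39
LT 90: heading 39 -> 129
FD 12: (-13.678,-22.678) -> (-21.23,-13.352) [heading=129, move]
Final: pos=(-21.23,-13.352), heading=129, 0 segment(s) drawn

Answer: -21.23 -13.352 129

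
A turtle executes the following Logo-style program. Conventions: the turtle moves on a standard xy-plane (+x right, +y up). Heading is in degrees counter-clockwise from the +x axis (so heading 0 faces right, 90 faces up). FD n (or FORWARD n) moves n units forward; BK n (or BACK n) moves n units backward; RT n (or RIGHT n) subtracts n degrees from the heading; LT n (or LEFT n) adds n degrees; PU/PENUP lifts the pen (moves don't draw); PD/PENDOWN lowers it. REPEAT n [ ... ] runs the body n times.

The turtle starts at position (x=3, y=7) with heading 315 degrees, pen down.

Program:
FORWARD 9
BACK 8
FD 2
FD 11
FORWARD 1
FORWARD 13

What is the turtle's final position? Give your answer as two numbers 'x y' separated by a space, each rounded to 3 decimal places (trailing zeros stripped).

Executing turtle program step by step:
Start: pos=(3,7), heading=315, pen down
FD 9: (3,7) -> (9.364,0.636) [heading=315, draw]
BK 8: (9.364,0.636) -> (3.707,6.293) [heading=315, draw]
FD 2: (3.707,6.293) -> (5.121,4.879) [heading=315, draw]
FD 11: (5.121,4.879) -> (12.899,-2.899) [heading=315, draw]
FD 1: (12.899,-2.899) -> (13.607,-3.607) [heading=315, draw]
FD 13: (13.607,-3.607) -> (22.799,-12.799) [heading=315, draw]
Final: pos=(22.799,-12.799), heading=315, 6 segment(s) drawn

Answer: 22.799 -12.799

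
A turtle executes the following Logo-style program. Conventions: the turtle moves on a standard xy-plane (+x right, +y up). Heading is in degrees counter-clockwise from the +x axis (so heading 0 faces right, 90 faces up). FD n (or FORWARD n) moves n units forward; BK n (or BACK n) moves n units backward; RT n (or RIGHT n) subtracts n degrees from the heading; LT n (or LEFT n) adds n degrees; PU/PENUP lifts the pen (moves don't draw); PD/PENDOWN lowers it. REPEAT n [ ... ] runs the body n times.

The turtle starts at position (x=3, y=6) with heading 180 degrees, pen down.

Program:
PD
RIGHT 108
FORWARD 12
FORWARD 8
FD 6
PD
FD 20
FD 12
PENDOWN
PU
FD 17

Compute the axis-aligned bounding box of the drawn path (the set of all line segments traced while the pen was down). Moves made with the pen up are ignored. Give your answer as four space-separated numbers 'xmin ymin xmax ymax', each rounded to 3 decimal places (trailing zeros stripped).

Executing turtle program step by step:
Start: pos=(3,6), heading=180, pen down
PD: pen down
RT 108: heading 180 -> 72
FD 12: (3,6) -> (6.708,17.413) [heading=72, draw]
FD 8: (6.708,17.413) -> (9.18,25.021) [heading=72, draw]
FD 6: (9.18,25.021) -> (11.034,30.727) [heading=72, draw]
PD: pen down
FD 20: (11.034,30.727) -> (17.215,49.749) [heading=72, draw]
FD 12: (17.215,49.749) -> (20.923,61.161) [heading=72, draw]
PD: pen down
PU: pen up
FD 17: (20.923,61.161) -> (26.176,77.329) [heading=72, move]
Final: pos=(26.176,77.329), heading=72, 5 segment(s) drawn

Segment endpoints: x in {3, 6.708, 9.18, 11.034, 17.215, 20.923}, y in {6, 17.413, 25.021, 30.727, 49.749, 61.161}
xmin=3, ymin=6, xmax=20.923, ymax=61.161

Answer: 3 6 20.923 61.161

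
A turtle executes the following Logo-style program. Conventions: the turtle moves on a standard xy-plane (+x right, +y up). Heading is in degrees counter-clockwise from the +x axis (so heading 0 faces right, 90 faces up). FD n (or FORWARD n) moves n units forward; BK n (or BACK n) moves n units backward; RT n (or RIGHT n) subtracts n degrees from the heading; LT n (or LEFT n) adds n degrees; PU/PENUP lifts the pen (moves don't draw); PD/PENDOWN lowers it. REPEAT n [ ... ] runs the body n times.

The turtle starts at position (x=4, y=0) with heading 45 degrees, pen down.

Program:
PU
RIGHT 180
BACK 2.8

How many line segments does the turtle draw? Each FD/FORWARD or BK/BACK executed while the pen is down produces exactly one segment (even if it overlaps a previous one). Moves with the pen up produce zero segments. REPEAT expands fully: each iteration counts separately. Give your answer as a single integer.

Answer: 0

Derivation:
Executing turtle program step by step:
Start: pos=(4,0), heading=45, pen down
PU: pen up
RT 180: heading 45 -> 225
BK 2.8: (4,0) -> (5.98,1.98) [heading=225, move]
Final: pos=(5.98,1.98), heading=225, 0 segment(s) drawn
Segments drawn: 0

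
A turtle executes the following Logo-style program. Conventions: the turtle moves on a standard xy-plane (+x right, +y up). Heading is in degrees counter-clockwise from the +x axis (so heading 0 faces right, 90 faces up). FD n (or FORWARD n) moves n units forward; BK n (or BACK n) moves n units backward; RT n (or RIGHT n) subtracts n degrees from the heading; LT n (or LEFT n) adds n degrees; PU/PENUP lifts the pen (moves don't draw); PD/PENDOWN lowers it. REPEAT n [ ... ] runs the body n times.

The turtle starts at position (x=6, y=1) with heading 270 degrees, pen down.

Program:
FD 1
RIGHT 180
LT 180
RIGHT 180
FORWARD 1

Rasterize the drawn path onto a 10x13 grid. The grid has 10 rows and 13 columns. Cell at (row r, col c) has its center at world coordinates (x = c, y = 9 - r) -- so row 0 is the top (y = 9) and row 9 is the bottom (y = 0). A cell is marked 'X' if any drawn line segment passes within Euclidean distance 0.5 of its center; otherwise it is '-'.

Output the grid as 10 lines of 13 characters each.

Answer: -------------
-------------
-------------
-------------
-------------
-------------
-------------
-------------
------X------
------X------

Derivation:
Segment 0: (6,1) -> (6,0)
Segment 1: (6,0) -> (6,1)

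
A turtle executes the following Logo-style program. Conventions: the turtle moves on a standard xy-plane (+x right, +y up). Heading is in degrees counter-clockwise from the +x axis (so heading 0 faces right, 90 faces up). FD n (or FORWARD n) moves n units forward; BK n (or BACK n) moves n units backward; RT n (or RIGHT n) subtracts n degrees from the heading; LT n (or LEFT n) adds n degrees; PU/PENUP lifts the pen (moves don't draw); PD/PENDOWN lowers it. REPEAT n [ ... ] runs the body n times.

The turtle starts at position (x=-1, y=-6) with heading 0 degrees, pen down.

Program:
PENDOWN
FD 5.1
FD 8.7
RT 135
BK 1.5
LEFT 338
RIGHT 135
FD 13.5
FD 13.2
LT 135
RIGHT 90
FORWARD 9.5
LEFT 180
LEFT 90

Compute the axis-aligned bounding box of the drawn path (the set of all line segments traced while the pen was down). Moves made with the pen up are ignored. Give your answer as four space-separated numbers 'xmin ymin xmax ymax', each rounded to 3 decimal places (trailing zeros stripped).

Executing turtle program step by step:
Start: pos=(-1,-6), heading=0, pen down
PD: pen down
FD 5.1: (-1,-6) -> (4.1,-6) [heading=0, draw]
FD 8.7: (4.1,-6) -> (12.8,-6) [heading=0, draw]
RT 135: heading 0 -> 225
BK 1.5: (12.8,-6) -> (13.861,-4.939) [heading=225, draw]
LT 338: heading 225 -> 203
RT 135: heading 203 -> 68
FD 13.5: (13.861,-4.939) -> (18.918,7.578) [heading=68, draw]
FD 13.2: (18.918,7.578) -> (23.863,19.816) [heading=68, draw]
LT 135: heading 68 -> 203
RT 90: heading 203 -> 113
FD 9.5: (23.863,19.816) -> (20.151,28.561) [heading=113, draw]
LT 180: heading 113 -> 293
LT 90: heading 293 -> 23
Final: pos=(20.151,28.561), heading=23, 6 segment(s) drawn

Segment endpoints: x in {-1, 4.1, 12.8, 13.861, 18.918, 20.151, 23.863}, y in {-6, -4.939, 7.578, 19.816, 28.561}
xmin=-1, ymin=-6, xmax=23.863, ymax=28.561

Answer: -1 -6 23.863 28.561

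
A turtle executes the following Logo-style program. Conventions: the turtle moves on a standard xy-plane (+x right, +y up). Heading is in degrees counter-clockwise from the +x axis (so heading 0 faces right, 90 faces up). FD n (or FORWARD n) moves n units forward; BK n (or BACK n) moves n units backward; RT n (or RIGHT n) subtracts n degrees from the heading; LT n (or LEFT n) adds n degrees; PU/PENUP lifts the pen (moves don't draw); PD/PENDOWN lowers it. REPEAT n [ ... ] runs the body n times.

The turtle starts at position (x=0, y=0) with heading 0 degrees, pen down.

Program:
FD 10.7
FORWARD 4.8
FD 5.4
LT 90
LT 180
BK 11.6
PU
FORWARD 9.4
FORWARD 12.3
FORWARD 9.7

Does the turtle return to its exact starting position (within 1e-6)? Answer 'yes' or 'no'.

Executing turtle program step by step:
Start: pos=(0,0), heading=0, pen down
FD 10.7: (0,0) -> (10.7,0) [heading=0, draw]
FD 4.8: (10.7,0) -> (15.5,0) [heading=0, draw]
FD 5.4: (15.5,0) -> (20.9,0) [heading=0, draw]
LT 90: heading 0 -> 90
LT 180: heading 90 -> 270
BK 11.6: (20.9,0) -> (20.9,11.6) [heading=270, draw]
PU: pen up
FD 9.4: (20.9,11.6) -> (20.9,2.2) [heading=270, move]
FD 12.3: (20.9,2.2) -> (20.9,-10.1) [heading=270, move]
FD 9.7: (20.9,-10.1) -> (20.9,-19.8) [heading=270, move]
Final: pos=(20.9,-19.8), heading=270, 4 segment(s) drawn

Start position: (0, 0)
Final position: (20.9, -19.8)
Distance = 28.79; >= 1e-6 -> NOT closed

Answer: no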